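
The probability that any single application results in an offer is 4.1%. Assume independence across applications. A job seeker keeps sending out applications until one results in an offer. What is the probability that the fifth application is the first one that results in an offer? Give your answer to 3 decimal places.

0.035

Geometric (trials to first success), p = 0.041.
P(Y = 5) = (1−p)^4 · p = 0.84581 · 0.041 = 0.03468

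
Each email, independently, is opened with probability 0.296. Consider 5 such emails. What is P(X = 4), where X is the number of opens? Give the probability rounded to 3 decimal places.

X ~ Binomial(n=5, p=0.296).
P(X=4) = C(5,4) · p^4 · (1−p)^1
= 5 · 0.0076766 · 0.704 = 0.02702

0.027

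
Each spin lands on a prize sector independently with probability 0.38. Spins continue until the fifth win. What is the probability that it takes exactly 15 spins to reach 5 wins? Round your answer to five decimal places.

Y = trial on which the fifth success occurs; negative binomial, r=5, p=0.38.
P(Y=15) = C(14,4) · p^5 · (1−p)^10
= 1001 · 0.0079235 · 0.008393 = 0.0665685

0.06657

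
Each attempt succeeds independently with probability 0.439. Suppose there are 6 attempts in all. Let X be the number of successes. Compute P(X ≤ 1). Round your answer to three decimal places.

X ~ Binomial(6, 0.439); P(X ≤ 1) = Σ C(6,k) p^k (1−p)^(6−k) over k:
  k=0: C(6,0)·0.439^0·0.561^6 = 0.03117
  k=1: C(6,1)·0.439^1·0.561^5 = 0.14636
Total = 0.17754

0.178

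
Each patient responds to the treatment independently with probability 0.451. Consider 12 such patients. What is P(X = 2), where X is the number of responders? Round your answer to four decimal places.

X ~ Binomial(n=12, p=0.451).
P(X=2) = C(12,2) · p^2 · (1−p)^10
= 66 · 0.2034 · 0.0024873 = 0.033390

0.0334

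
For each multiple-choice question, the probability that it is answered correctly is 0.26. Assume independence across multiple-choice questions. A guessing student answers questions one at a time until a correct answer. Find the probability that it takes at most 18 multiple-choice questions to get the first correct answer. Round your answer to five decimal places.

0.99557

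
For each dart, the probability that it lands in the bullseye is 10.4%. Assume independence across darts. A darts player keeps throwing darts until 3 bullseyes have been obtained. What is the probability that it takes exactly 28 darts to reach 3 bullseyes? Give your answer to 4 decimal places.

0.0254

Y = trial on which the third success occurs; negative binomial, r=3, p=0.104.
P(Y=28) = C(27,2) · p^3 · (1−p)^25
= 351 · 0.0011249 · 0.064224 = 0.025358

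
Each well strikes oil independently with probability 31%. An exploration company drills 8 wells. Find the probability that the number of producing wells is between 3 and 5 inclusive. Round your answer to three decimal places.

X ~ Binomial(8, 0.31); P(3 ≤ X ≤ 5) = Σ C(8,k) p^k (1−p)^(8−k) over k:
  k=3: C(8,3)·0.31^3·0.69^5 = 0.26093
  k=4: C(8,4)·0.31^4·0.69^4 = 0.14653
  k=5: C(8,5)·0.31^5·0.69^3 = 0.05267
Total = 0.46013

0.460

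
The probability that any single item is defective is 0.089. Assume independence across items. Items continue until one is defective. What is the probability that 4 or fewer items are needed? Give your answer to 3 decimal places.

Y = number of items to the first success; geometric, p = 0.089.
P(Y ≤ 4) = 1 − (1−p)^4 = 1 − 0.68877 = 0.31123

0.311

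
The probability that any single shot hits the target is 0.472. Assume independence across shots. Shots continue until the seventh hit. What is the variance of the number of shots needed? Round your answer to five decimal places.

16.59006

Y = total shots until the seventh success; negative binomial with r=7, p=0.472.
Var(Y) = r(1−p)/p² = 7·0.528 / 0.472² = 16.5900603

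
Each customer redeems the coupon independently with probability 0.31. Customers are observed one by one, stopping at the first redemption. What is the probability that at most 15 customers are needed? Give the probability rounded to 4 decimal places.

Y = number of customers to the first success; geometric, p = 0.31.
P(Y ≤ 15) = 1 − (1−p)^15 = 1 − 0.003826 = 0.996174

0.9962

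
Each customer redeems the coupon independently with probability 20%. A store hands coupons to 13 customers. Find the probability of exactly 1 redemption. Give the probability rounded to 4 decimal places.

X ~ Binomial(n=13, p=0.20).
P(X=1) = C(13,1) · p^1 · (1−p)^12
= 13 · 0.2 · 0.068719 = 0.178671

0.1787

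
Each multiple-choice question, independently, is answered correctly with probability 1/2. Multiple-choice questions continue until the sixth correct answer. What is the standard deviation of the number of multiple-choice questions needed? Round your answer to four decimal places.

Y = total multiple-choice questions until the sixth success; negative binomial with r=6, p=0.50.
SD(Y) = √[r(1−p)/p²] = √(12.000000) = 3.464102

3.4641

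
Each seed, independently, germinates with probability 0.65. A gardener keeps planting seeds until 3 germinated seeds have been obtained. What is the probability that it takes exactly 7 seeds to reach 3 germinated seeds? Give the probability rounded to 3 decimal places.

Y = trial on which the third success occurs; negative binomial, r=3, p=0.65.
P(Y=7) = C(6,2) · p^3 · (1−p)^4
= 15 · 0.27463 · 0.015006 = 0.06182

0.062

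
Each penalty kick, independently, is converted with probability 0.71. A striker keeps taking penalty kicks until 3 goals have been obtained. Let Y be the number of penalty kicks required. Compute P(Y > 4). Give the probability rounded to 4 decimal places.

0.3307

Needing more than 4 penalty kicks ⇔ fewer than 3 successes in the first 4. With X ~ Binomial(4, 0.71), P(Y > 4) = P(X ≤ 2).
  k=0: C(4,0)·0.71^0·0.29^4 = 0.007073
  k=1: C(4,1)·0.71^1·0.29^3 = 0.069265
  k=2: C(4,2)·0.71^2·0.29^2 = 0.254369
P(X ≤ 2) = 0.330706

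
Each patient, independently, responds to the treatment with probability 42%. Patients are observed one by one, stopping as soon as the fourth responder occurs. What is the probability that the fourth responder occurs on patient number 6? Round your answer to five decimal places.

Y = trial on which the fourth success occurs; negative binomial, r=4, p=0.42.
P(Y=6) = C(5,3) · p^4 · (1−p)^2
= 10 · 0.031117 · 0.3364 = 0.1046775

0.10468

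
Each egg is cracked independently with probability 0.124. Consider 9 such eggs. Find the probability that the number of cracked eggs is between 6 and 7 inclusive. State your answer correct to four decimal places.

X ~ Binomial(9, 0.124); P(6 ≤ X ≤ 7) = Σ C(9,k) p^k (1−p)^(9−k) over k:
  k=6: C(9,6)·0.124^6·0.876^3 = 0.000205
  k=7: C(9,7)·0.124^7·0.876^2 = 0.000012
Total = 0.000218

0.0002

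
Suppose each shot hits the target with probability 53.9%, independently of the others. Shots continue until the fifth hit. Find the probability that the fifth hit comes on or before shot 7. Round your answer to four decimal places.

Finishing within 7 shots ⇔ at least 5 successes in the first 7. With X ~ Binomial(7, 0.539), P(Y ≤ 7) = 1 − P(X ≤ 4).
  k=0: C(7,0)·0.539^0·0.461^7 = 0.004425
  k=1: C(7,1)·0.539^1·0.461^6 = 0.036215
  k=2: C(7,2)·0.539^2·0.461^5 = 0.127029
  k=3: C(7,3)·0.539^3·0.461^4 = 0.247536
  k=4: C(7,4)·0.539^4·0.461^3 = 0.289418
1 − 0.704623 = 0.295377

0.2954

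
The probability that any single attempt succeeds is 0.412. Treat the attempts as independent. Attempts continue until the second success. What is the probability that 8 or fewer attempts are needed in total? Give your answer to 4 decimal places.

0.9056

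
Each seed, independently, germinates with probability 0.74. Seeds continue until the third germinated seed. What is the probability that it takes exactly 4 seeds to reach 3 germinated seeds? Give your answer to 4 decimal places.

Y = trial on which the third success occurs; negative binomial, r=3, p=0.74.
P(Y=4) = C(3,2) · p^3 · (1−p)^1
= 3 · 0.40522 · 0.26 = 0.316075

0.3161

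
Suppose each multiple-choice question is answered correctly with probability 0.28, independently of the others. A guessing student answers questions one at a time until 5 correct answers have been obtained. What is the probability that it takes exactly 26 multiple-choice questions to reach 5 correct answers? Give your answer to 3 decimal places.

0.022

Y = trial on which the fifth success occurs; negative binomial, r=5, p=0.28.
P(Y=26) = C(25,4) · p^5 · (1−p)^21
= 12650 · 0.001721 · 0.0010092 = 0.02197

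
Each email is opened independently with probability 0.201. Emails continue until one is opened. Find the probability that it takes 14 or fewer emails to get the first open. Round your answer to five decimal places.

Y = number of emails to the first success; geometric, p = 0.201.
P(Y ≤ 14) = 1 − (1−p)^14 = 1 − 0.0432170 = 0.9567830

0.95678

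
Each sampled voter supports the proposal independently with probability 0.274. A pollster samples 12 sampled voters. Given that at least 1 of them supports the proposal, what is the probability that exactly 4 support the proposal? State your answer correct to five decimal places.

0.22005

X ~ Binomial(12, 0.274). Want P(X=4 | X≥1) = P(X=4) / P(X≥1).
P(X=4) = C(12,4)·0.274^4·0.726^8 = 0.2153280
P(X≥1) = 1 − 0.0214407 = 0.9785593
Ratio = 0.2153280 / 0.9785593 = 0.2200459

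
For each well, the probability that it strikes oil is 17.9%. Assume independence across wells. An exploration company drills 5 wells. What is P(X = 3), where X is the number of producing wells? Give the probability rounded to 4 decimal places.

0.0387

X ~ Binomial(n=5, p=0.179).
P(X=3) = C(5,3) · p^3 · (1−p)^2
= 10 · 0.0057353 · 0.67404 = 0.038659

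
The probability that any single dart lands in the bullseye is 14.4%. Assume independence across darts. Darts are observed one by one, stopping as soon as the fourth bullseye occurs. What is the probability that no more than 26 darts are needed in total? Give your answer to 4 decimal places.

0.5270

Finishing within 26 darts ⇔ at least 4 successes in the first 26. With X ~ Binomial(26, 0.144), P(Y ≤ 26) = 1 − P(X ≤ 3).
  k=0: C(26,0)·0.144^0·0.856^26 = 0.017552
  k=1: C(26,1)·0.144^1·0.856^25 = 0.076768
  k=2: C(26,2)·0.144^2·0.856^24 = 0.161428
  k=3: C(26,3)·0.144^3·0.856^23 = 0.217249
1 − 0.472996 = 0.527004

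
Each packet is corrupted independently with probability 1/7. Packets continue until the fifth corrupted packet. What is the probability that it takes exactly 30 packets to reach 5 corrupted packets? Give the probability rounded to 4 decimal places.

Y = trial on which the fifth success occurs; negative binomial, r=5, p=0.142857.
P(Y=30) = C(29,4) · p^5 · (1−p)^25
= 23751 · 5.9499e-05 · 0.0212 = 0.029959

0.0300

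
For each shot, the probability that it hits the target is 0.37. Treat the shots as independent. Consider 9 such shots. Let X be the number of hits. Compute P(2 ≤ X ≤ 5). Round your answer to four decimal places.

X ~ Binomial(9, 0.37); P(2 ≤ X ≤ 5) = Σ C(9,k) p^k (1−p)^(9−k) over k:
  k=2: C(9,2)·0.37^2·0.63^7 = 0.194129
  k=3: C(9,3)·0.37^3·0.63^6 = 0.266028
  k=4: C(9,4)·0.37^4·0.63^5 = 0.234358
  k=5: C(9,5)·0.37^5·0.63^4 = 0.137639
Total = 0.832154

0.8322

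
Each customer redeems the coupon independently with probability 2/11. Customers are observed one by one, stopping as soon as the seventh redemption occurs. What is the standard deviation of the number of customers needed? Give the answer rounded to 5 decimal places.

13.16245

Y = total customers until the seventh success; negative binomial with r=7, p=0.181818.
SD(Y) = √[r(1−p)/p²] = √(173.2500000) = 13.1624466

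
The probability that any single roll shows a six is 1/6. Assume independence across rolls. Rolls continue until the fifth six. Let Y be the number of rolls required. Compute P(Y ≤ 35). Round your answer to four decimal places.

0.7157

Finishing within 35 rolls ⇔ at least 5 successes in the first 35. With X ~ Binomial(35, 0.166667), P(Y ≤ 35) = 1 − P(X ≤ 4).
  k=0: C(35,0)·0.166667^0·0.833333^35 = 0.001693
  k=1: C(35,1)·0.166667^1·0.833333^34 = 0.011851
  k=2: C(35,2)·0.166667^2·0.833333^33 = 0.040293
  k=3: C(35,3)·0.166667^3·0.833333^32 = 0.088645
  k=4: C(35,4)·0.166667^4·0.833333^31 = 0.141833
1 − 0.284315 = 0.715685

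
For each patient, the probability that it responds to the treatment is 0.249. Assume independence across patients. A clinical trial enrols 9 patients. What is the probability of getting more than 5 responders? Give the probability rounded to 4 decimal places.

0.0098

X ~ Binomial(9, 0.249); P(X ≥ 6) = Σ C(9,k) p^k (1−p)^(9−k) over k:
  k=6: C(9,6)·0.249^6·0.751^3 = 0.008480
  k=7: C(9,7)·0.249^7·0.751^2 = 0.001205
  k=8: C(9,8)·0.249^8·0.751^1 = 0.000100
  k=9: C(9,9)·0.249^9·0.751^0 = 0.000004
Total = 0.009789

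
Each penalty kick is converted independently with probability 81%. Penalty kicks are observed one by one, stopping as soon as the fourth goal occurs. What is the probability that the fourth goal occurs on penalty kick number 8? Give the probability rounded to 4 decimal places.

Y = trial on which the fourth success occurs; negative binomial, r=4, p=0.81.
P(Y=8) = C(7,3) · p^4 · (1−p)^4
= 35 · 0.43047 · 0.0013032 = 0.019635

0.0196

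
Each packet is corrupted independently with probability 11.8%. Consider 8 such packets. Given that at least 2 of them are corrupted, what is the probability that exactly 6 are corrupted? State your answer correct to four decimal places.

0.0002

X ~ Binomial(8, 0.118). Want P(X=6 | X≥2) = P(X=6) / P(X≥2).
P(X=6) = C(8,6)·0.118^6·0.882^2 = 0.000059
P(X≥2) = 1 − 0.366226 − 0.391969 = 0.241805
Ratio = 0.000059 / 0.241805 = 0.000243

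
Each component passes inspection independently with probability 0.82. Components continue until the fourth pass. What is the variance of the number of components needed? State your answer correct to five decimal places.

1.07079

Y = total components until the fourth success; negative binomial with r=4, p=0.82.
Var(Y) = r(1−p)/p² = 4·0.18 / 0.82² = 1.0707912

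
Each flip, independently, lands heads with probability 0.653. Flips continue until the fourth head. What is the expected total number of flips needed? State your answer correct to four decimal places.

6.1256

Y = total flips until the fourth success; negative binomial with r=4, p=0.653.
E[Y] = r / p = 4 / 0.653 = 6.125574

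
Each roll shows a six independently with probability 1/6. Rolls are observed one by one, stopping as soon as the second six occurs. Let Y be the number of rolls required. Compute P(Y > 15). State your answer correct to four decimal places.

0.2596

Needing more than 15 rolls ⇔ fewer than 2 successes in the first 15. With X ~ Binomial(15, 0.166667), P(Y > 15) = P(X ≤ 1).
  k=0: C(15,0)·0.166667^0·0.833333^15 = 0.064905
  k=1: C(15,1)·0.166667^1·0.833333^14 = 0.194716
P(X ≤ 1) = 0.259622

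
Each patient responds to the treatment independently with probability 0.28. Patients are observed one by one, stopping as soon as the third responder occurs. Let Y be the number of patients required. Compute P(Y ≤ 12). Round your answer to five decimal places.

Finishing within 12 patients ⇔ at least 3 successes in the first 12. With X ~ Binomial(12, 0.28), P(Y ≤ 12) = 1 − P(X ≤ 2).
  k=0: C(12,0)·0.28^0·0.72^12 = 0.0194084
  k=1: C(12,1)·0.28^1·0.72^11 = 0.0905726
  k=2: C(12,2)·0.28^2·0.72^10 = 0.1937247
1 − 0.3037057 = 0.6962943

0.69629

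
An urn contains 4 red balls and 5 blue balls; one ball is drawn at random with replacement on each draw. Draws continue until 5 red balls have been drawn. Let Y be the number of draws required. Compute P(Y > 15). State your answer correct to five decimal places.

Needing more than 15 draws ⇔ fewer than 5 successes in the first 15. With X ~ Binomial(15, 0.444444), P(Y > 15) = P(X ≤ 4).
  k=0: C(15,0)·0.444444^0·0.555556^15 = 0.0001482
  k=1: C(15,1)·0.444444^1·0.555556^14 = 0.0017787
  k=2: C(15,2)·0.444444^2·0.555556^13 = 0.0099605
  k=3: C(15,3)·0.444444^3·0.555556^12 = 0.0345298
  k=4: C(15,4)·0.444444^4·0.555556^11 = 0.0828715
P(X ≤ 4) = 0.1292886

0.12929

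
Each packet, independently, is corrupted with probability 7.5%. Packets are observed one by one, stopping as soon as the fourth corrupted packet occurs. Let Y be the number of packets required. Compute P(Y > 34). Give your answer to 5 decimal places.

Needing more than 34 packets ⇔ fewer than 4 successes in the first 34. With X ~ Binomial(34, 0.075), P(Y > 34) = P(X ≤ 3).
  k=0: C(34,0)·0.075^0·0.925^34 = 0.0706023
  k=1: C(34,1)·0.075^1·0.925^33 = 0.1946334
  k=2: C(34,2)·0.075^2·0.925^32 = 0.2603879
  k=3: C(34,3)·0.075^3·0.925^31 = 0.2252004
P(X ≤ 3) = 0.7508240

0.75082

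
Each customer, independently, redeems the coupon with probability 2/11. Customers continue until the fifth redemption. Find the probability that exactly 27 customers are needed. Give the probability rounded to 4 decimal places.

Y = trial on which the fifth success occurs; negative binomial, r=5, p=0.181818.
P(Y=27) = C(26,4) · p^5 · (1−p)^22
= 14950 · 0.00019869 · 0.012098 = 0.035936

0.0359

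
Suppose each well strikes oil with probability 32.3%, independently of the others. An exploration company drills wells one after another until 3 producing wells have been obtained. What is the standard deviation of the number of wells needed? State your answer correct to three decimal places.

4.412

Y = total wells until the third success; negative binomial with r=3, p=0.323.
SD(Y) = √[r(1−p)/p²] = √(19.46726) = 4.41217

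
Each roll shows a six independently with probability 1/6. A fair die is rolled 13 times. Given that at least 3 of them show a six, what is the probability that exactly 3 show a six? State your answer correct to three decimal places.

0.575

X ~ Binomial(13, 0.166667). Want P(X=3 | X≥3) = P(X=3) / P(X≥3).
P(X=3) = C(13,3)·0.166667^3·0.833333^10 = 0.21385
P(X≥3) = 1 − 0.09346 − 0.24301 − 0.29161 = 0.37192
Ratio = 0.21385 / 0.37192 = 0.57497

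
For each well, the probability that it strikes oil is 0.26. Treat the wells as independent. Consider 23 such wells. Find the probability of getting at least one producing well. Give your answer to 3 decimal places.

P(at least one) = 1 − P(none) = 1 − (1 − 0.26)^23
= 1 − 0.00098 = 0.99902

0.999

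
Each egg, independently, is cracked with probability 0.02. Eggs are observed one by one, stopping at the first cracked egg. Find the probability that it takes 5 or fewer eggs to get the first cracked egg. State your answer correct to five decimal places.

0.09608

Y = number of eggs to the first success; geometric, p = 0.02.
P(Y ≤ 5) = 1 − (1−p)^5 = 1 − 0.9039208 = 0.0960792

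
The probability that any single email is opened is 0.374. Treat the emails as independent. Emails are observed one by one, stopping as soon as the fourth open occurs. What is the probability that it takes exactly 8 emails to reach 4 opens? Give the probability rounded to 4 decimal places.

0.1052

Y = trial on which the fourth success occurs; negative binomial, r=4, p=0.374.
P(Y=8) = C(7,3) · p^4 · (1−p)^4
= 35 · 0.019565 · 0.15357 = 0.105160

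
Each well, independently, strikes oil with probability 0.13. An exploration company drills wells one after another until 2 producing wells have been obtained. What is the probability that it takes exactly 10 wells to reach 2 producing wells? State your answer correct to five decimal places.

Y = trial on which the second success occurs; negative binomial, r=2, p=0.13.
P(Y=10) = C(9,1) · p^2 · (1−p)^8
= 9 · 0.0169 · 0.32821 = 0.0499210

0.04992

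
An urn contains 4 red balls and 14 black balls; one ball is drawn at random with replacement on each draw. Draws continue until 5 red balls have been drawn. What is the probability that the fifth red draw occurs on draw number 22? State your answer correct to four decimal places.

Y = trial on which the fifth success occurs; negative binomial, r=5, p=0.222222.
P(Y=22) = C(21,4) · p^5 · (1−p)^17
= 5985 · 0.00054192 · 0.013949 = 0.045242

0.0452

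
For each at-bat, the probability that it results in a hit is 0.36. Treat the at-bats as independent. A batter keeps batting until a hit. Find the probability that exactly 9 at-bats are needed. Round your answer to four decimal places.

Geometric (trials to first success), p = 0.36.
P(Y = 9) = (1−p)^8 · p = 0.028147 · 0.36 = 0.010133

0.0101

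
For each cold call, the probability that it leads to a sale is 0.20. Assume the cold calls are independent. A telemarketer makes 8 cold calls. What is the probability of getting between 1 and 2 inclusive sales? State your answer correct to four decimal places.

0.6291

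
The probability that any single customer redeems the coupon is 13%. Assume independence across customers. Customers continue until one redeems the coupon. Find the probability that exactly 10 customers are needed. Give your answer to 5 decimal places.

0.03712

Geometric (trials to first success), p = 0.13.
P(Y = 10) = (1−p)^9 · p = 0.28554 · 0.13 = 0.0371207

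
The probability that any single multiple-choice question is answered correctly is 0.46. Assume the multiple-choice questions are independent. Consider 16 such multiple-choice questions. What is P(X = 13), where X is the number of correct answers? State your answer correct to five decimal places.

0.00364

X ~ Binomial(n=16, p=0.46).
P(X=13) = C(16,13) · p^13 · (1−p)^3
= 560 · 4.1291e-05 · 0.15746 = 0.0036410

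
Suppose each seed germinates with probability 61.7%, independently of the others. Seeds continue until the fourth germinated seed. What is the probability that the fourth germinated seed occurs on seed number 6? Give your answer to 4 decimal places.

Y = trial on which the fourth success occurs; negative binomial, r=4, p=0.617.
P(Y=6) = C(5,3) · p^4 · (1−p)^2
= 10 · 0.14492 · 0.14669 = 0.212588

0.2126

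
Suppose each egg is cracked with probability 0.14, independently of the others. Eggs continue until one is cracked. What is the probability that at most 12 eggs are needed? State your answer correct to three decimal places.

0.836

Y = number of eggs to the first success; geometric, p = 0.14.
P(Y ≤ 12) = 1 − (1−p)^12 = 1 − 0.16367 = 0.83633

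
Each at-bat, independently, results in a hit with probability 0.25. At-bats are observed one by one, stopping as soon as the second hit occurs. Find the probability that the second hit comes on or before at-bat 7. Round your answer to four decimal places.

Finishing within 7 at-bats ⇔ at least 2 successes in the first 7. With X ~ Binomial(7, 0.25), P(Y ≤ 7) = 1 − P(X ≤ 1).
  k=0: C(7,0)·0.25^0·0.75^7 = 0.133484
  k=1: C(7,1)·0.25^1·0.75^6 = 0.311462
1 − 0.444946 = 0.555054

0.5551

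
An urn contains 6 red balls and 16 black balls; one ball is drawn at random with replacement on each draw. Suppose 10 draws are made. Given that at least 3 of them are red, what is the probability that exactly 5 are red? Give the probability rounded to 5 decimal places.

0.14289

X ~ Binomial(10, 0.272727). Want P(X=5 | X≥3) = P(X=5) / P(X≥3).
P(X=5) = C(10,5)·0.272727^5·0.727273^5 = 0.0773624
P(X≥3) = 1 − 0.0413974 − 0.1552402 − 0.2619679 = 0.5413945
Ratio = 0.0773624 / 0.5413945 = 0.1428947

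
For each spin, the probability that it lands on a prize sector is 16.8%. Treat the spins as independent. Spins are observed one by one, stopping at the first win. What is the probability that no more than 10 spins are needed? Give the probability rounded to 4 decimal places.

0.8411

Y = number of spins to the first success; geometric, p = 0.168.
P(Y ≤ 10) = 1 − (1−p)^10 = 1 − 0.158940 = 0.841060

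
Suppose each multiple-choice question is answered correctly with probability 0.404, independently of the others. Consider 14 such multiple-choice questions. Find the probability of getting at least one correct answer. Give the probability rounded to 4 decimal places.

0.9993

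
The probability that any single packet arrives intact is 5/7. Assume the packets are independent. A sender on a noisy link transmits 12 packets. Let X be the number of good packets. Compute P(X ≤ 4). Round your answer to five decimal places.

0.00687

X ~ Binomial(12, 0.714286); P(X ≤ 4) = Σ C(12,k) p^k (1−p)^(12−k) over k:
  k=0: C(12,0)·0.714286^0·0.285714^12 = 0.0000003
  k=1: C(12,1)·0.714286^1·0.285714^11 = 0.0000089
  k=2: C(12,2)·0.714286^2·0.285714^10 = 0.0001221
  k=3: C(12,3)·0.714286^3·0.285714^9 = 0.0010172
  k=4: C(12,4)·0.714286^4·0.285714^8 = 0.0057220
Total = 0.0068705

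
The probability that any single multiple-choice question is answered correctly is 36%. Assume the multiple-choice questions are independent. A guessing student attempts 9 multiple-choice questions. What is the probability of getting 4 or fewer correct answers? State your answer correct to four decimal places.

X ~ Binomial(9, 0.36); P(X ≤ 4) = Σ C(9,k) p^k (1−p)^(9−k) over k:
  k=0: C(9,0)·0.36^0·0.64^9 = 0.018014
  k=1: C(9,1)·0.36^1·0.64^8 = 0.091198
  k=2: C(9,2)·0.36^2·0.64^7 = 0.205195
  k=3: C(9,3)·0.36^3·0.64^6 = 0.269319
  k=4: C(9,4)·0.36^4·0.64^5 = 0.227238
Total = 0.810964

0.8110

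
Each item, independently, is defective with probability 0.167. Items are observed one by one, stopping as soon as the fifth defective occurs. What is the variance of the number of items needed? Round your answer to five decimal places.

149.34203

Y = total items until the fifth success; negative binomial with r=5, p=0.167.
Var(Y) = r(1−p)/p² = 5·0.833 / 0.167² = 149.3420345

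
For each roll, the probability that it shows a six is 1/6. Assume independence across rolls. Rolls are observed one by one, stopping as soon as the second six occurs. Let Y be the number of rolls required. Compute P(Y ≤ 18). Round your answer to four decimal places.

Finishing within 18 rolls ⇔ at least 2 successes in the first 18. With X ~ Binomial(18, 0.166667), P(Y ≤ 18) = 1 − P(X ≤ 1).
  k=0: C(18,0)·0.166667^0·0.833333^18 = 0.037561
  k=1: C(18,1)·0.166667^1·0.833333^17 = 0.135220
1 − 0.172781 = 0.827219

0.8272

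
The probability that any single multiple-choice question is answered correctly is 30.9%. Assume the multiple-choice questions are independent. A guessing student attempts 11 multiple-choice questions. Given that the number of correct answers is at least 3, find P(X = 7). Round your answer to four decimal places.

X ~ Binomial(11, 0.309). Want P(X=7 | X≥3) = P(X=7) / P(X≥3).
P(X=7) = C(11,7)·0.309^7·0.691^4 = 0.020237
P(X≥3) = 1 − 0.017150 − 0.084359 − 0.188618 = 0.709874
Ratio = 0.020237 / 0.709874 = 0.028507

0.0285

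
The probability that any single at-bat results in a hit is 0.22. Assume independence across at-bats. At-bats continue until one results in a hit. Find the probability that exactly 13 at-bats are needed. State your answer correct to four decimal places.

Geometric (trials to first success), p = 0.22.
P(Y = 13) = (1−p)^12 · p = 0.050715 · 0.22 = 0.011157

0.0112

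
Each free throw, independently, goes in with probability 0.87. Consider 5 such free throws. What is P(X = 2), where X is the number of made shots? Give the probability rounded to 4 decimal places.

X ~ Binomial(n=5, p=0.87).
P(X=2) = C(5,2) · p^2 · (1−p)^3
= 10 · 0.7569 · 0.002197 = 0.016629

0.0166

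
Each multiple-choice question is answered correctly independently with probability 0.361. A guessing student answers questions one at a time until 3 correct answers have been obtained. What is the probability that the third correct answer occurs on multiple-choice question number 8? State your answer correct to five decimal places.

0.10526

Y = trial on which the third success occurs; negative binomial, r=3, p=0.361.
P(Y=8) = C(7,2) · p^3 · (1−p)^5
= 21 · 0.047046 · 0.10654 = 0.1052556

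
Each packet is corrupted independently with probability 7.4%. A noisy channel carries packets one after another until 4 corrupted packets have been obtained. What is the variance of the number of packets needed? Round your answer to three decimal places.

676.406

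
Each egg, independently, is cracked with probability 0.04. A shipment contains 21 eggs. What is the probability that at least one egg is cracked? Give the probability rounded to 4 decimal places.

0.5757

P(at least one) = 1 − P(none) = 1 − (1 − 0.04)^21
= 1 − 0.424322 = 0.575678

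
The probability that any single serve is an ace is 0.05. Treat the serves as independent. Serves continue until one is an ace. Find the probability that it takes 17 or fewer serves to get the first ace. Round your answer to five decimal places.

0.58188

Y = number of serves to the first success; geometric, p = 0.05.
P(Y ≤ 17) = 1 − (1−p)^17 = 1 − 0.4181203 = 0.5818797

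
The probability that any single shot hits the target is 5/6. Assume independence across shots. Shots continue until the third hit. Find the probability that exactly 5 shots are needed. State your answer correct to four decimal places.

Y = trial on which the third success occurs; negative binomial, r=3, p=0.833333.
P(Y=5) = C(4,2) · p^3 · (1−p)^2
= 6 · 0.5787 · 0.027778 = 0.096451

0.0965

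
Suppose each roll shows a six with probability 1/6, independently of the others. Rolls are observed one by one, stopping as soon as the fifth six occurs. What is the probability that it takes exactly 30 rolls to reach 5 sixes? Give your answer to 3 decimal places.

Y = trial on which the fifth success occurs; negative binomial, r=5, p=0.166667.
P(Y=30) = C(29,4) · p^5 · (1−p)^25
= 23751 · 0.0001286 · 0.010483 = 0.03202

0.032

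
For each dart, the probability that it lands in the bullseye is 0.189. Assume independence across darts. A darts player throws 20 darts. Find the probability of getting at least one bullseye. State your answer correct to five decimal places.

0.98485

P(at least one) = 1 − P(none) = 1 − (1 − 0.189)^20
= 1 − 0.0151502 = 0.9848498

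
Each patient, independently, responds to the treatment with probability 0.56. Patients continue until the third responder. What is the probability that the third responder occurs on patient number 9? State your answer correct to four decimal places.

0.0357

Y = trial on which the third success occurs; negative binomial, r=3, p=0.56.
P(Y=9) = C(8,2) · p^3 · (1−p)^6
= 28 · 0.17562 · 0.0072563 = 0.035681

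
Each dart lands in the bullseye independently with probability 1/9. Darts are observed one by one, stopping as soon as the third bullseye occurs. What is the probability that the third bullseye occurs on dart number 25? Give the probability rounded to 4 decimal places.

0.0284

Y = trial on which the third success occurs; negative binomial, r=3, p=0.111111.
P(Y=25) = C(24,2) · p^3 · (1−p)^22
= 276 · 0.0013717 · 0.074928 = 0.028368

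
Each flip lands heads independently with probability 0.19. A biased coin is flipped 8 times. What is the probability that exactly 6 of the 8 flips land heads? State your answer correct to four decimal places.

X ~ Binomial(n=8, p=0.19).
P(X=6) = C(8,6) · p^6 · (1−p)^2
= 28 · 4.7046e-05 · 0.6561 = 0.000864

0.0009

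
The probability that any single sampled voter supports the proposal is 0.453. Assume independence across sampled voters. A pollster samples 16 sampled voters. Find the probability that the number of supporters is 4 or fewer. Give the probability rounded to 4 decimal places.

X ~ Binomial(16, 0.453); P(X ≤ 4) = Σ C(16,k) p^k (1−p)^(16−k) over k:
  k=0: C(16,0)·0.453^0·0.547^16 = 0.000064
  k=1: C(16,1)·0.453^1·0.547^15 = 0.000851
  k=2: C(16,2)·0.453^2·0.547^14 = 0.005287
  k=3: C(16,3)·0.453^3·0.547^13 = 0.020432
  k=4: C(16,4)·0.453^4·0.547^12 = 0.054994
Total = 0.081628

0.0816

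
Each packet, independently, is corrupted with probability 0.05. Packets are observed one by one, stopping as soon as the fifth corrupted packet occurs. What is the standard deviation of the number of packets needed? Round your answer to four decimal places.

43.5890

Y = total packets until the fifth success; negative binomial with r=5, p=0.05.
SD(Y) = √[r(1−p)/p²] = √(1900.000000) = 43.588989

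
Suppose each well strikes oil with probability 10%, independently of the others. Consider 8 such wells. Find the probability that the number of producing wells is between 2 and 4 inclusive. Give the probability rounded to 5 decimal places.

X ~ Binomial(8, 0.10); P(2 ≤ X ≤ 4) = Σ C(8,k) p^k (1−p)^(8−k) over k:
  k=2: C(8,2)·0.10^2·0.90^6 = 0.1488035
  k=3: C(8,3)·0.10^3·0.90^5 = 0.0330674
  k=4: C(8,4)·0.10^4·0.90^4 = 0.0045927
Total = 0.1864636

0.18646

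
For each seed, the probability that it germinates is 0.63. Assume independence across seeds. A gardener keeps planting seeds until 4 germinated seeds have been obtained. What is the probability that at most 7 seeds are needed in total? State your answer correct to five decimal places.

0.76592

Finishing within 7 seeds ⇔ at least 4 successes in the first 7. With X ~ Binomial(7, 0.63), P(Y ≤ 7) = 1 − P(X ≤ 3).
  k=0: C(7,0)·0.63^0·0.37^7 = 0.0009493
  k=1: C(7,1)·0.63^1·0.37^6 = 0.0113149
  k=2: C(7,2)·0.63^2·0.37^5 = 0.0577975
  k=3: C(7,3)·0.63^3·0.37^4 = 0.1640199
1 − 0.2340816 = 0.7659184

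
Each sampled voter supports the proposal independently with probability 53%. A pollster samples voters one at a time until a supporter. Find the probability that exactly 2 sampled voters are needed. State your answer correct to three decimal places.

0.249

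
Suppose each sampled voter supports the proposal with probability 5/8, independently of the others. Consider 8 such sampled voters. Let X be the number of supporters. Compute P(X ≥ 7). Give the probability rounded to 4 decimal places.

0.1350

X ~ Binomial(8, 0.625); P(X ≥ 7) = Σ C(8,k) p^k (1−p)^(8−k) over k:
  k=7: C(8,7)·0.625^7·0.375^1 = 0.111759
  k=8: C(8,8)·0.625^8·0.375^0 = 0.023283
Total = 0.135042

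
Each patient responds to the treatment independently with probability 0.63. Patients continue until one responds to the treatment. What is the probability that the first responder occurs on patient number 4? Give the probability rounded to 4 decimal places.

Geometric (trials to first success), p = 0.63.
P(Y = 4) = (1−p)^3 · p = 0.050653 · 0.63 = 0.031911

0.0319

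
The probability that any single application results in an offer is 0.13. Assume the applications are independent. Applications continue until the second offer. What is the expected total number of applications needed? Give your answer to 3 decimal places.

Y = total applications until the second success; negative binomial with r=2, p=0.13.
E[Y] = r / p = 2 / 0.13 = 15.38462

15.385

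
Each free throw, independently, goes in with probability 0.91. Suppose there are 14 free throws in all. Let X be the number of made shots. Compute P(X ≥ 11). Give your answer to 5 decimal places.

X ~ Binomial(14, 0.91); P(X ≥ 11) = Σ C(14,k) p^k (1−p)^(14−k) over k:
  k=11: C(14,11)·0.91^11·0.09^3 = 0.0940339
  k=12: C(14,12)·0.91^12·0.09^2 = 0.2376967
  k=13: C(14,13)·0.91^13·0.09^1 = 0.3697504
  k=14: C(14,14)·0.91^14·0.09^0 = 0.2670420
Total = 0.9685229

0.96852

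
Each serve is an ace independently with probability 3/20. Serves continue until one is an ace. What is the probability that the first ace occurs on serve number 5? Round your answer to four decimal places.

0.0783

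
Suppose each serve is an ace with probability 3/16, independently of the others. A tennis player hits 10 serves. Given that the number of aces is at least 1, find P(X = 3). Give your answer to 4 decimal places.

X ~ Binomial(10, 0.1875). Want P(X=3 | X≥1) = P(X=3) / P(X≥1).
P(X=3) = C(10,3)·0.1875^3·0.8125^7 = 0.184905
P(X≥1) = 1 − 0.125382 = 0.874618
Ratio = 0.184905 / 0.874618 = 0.211412

0.2114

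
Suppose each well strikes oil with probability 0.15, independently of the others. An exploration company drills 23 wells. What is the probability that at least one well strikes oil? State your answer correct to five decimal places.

0.97620

P(at least one) = 1 − P(none) = 1 − (1 − 0.15)^23
= 1 − 0.0238032 = 0.9761968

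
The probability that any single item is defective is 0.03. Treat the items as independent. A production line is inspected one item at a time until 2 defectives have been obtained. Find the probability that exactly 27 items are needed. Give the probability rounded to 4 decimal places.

Y = trial on which the second success occurs; negative binomial, r=2, p=0.03.
P(Y=27) = C(26,1) · p^2 · (1−p)^25
= 26 · 0.0009 · 0.46697 = 0.010927

0.0109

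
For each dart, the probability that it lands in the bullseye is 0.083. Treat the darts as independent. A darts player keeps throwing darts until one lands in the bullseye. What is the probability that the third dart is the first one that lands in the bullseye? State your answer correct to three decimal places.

0.070

Geometric (trials to first success), p = 0.083.
P(Y = 3) = (1−p)^2 · p = 0.84089 · 0.083 = 0.06979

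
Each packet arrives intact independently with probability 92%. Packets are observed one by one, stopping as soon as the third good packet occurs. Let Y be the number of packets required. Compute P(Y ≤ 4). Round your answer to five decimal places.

0.96557

Finishing within 4 packets ⇔ at least 3 successes in the first 4. With X ~ Binomial(4, 0.92), P(Y ≤ 4) = 1 − P(X ≤ 2).
  k=0: C(4,0)·0.92^0·0.08^4 = 0.0000410
  k=1: C(4,1)·0.92^1·0.08^3 = 0.0018842
  k=2: C(4,2)·0.92^2·0.08^2 = 0.0325018
1 − 0.0344269 = 0.9655731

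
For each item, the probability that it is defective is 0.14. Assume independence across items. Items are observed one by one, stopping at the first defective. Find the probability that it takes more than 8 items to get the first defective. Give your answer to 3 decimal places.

Y = number of items to the first success; geometric, p = 0.14.
P(Y > 8) = P(first 8 all fail) = (1−p)^8 = 0.29922

0.299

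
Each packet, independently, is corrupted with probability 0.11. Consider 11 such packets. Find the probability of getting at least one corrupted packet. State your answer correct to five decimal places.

P(at least one) = 1 − P(none) = 1 − (1 − 0.11)^11
= 1 − 0.2775173 = 0.7224827

0.72248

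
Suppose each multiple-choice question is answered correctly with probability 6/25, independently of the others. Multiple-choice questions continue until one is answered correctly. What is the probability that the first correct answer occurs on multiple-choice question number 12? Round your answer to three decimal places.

Geometric (trials to first success), p = 0.24.
P(Y = 12) = (1−p)^11 · p = 0.04886 · 0.24 = 0.01173

0.012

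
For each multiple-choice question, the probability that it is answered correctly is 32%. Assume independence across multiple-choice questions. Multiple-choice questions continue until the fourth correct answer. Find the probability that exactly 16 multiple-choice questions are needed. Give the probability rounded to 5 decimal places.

0.04664

Y = trial on which the fourth success occurs; negative binomial, r=4, p=0.32.
P(Y=16) = C(15,3) · p^4 · (1−p)^12
= 455 · 0.010486 · 0.0097748 = 0.0466357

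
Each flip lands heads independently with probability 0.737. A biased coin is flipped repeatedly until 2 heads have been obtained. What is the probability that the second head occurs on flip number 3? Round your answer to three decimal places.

0.286

Y = trial on which the second success occurs; negative binomial, r=2, p=0.737.
P(Y=3) = C(2,1) · p^2 · (1−p)^1
= 2 · 0.54317 · 0.263 = 0.28571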